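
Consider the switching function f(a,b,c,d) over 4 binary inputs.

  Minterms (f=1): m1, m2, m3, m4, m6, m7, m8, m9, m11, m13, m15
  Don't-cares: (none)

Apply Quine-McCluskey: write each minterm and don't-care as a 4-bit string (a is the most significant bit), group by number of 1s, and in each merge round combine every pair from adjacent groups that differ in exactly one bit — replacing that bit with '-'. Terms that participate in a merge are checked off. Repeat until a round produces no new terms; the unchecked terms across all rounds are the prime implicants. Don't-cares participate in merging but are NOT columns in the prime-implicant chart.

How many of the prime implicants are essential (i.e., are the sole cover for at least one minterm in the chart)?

5

size-2^0 implicants → 0001(✓)  0010(✓)  0011(✓)  0100(✓)  0110(✓)  0111(✓)  1000(✓)  1001(✓)  1011(✓)  1101(✓)  1111(✓)
size-2^1 implicants → -001(✓)  -011(✓)  -111(✓)  0-10(✓)  0-11(✓)  00-1(✓)  001-(✓)  01-0  011-(✓)  1-01(✓)  1-11(✓)  10-1(✓)  100-  11-1(✓)
size-2^2 implicants → --11  -0-1  0-1-  1--1
Unchecked terms (primes): --11, -0-1, 0-1-, 01-0, 1--1, 100-
Minterm coverage:
  m1 ⊆ -0-1 [E]
  m2 ⊆ 0-1- [E]
  m3 ⊆ --11,-0-1,0-1-
  m4 ⊆ 01-0 [E]
  m6 ⊆ 0-1-,01-0
  m7 ⊆ --11,0-1-
  m8 ⊆ 100- [E]
  m9 ⊆ -0-1,1--1,100-
  m11 ⊆ --11,-0-1,1--1
  m13 ⊆ 1--1 [E]
  m15 ⊆ --11,1--1
E = {-0-1, 0-1-, 01-0, 1--1, 100-}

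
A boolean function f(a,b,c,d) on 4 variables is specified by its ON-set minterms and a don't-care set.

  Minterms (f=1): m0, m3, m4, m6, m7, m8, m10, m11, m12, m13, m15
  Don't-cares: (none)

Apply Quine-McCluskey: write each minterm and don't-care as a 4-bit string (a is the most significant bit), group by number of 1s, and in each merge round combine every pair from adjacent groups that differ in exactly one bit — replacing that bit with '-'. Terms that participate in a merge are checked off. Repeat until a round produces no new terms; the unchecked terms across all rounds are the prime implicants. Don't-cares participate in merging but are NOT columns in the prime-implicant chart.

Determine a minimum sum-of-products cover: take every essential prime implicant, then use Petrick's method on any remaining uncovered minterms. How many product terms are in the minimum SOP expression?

size-2^0 implicants → 0000(✓)  0011(✓)  0100(✓)  0110(✓)  0111(✓)  1000(✓)  1010(✓)  1011(✓)  1100(✓)  1101(✓)  1111(✓)
size-2^1 implicants → -000(✓)  -011(✓)  -100(✓)  -111(✓)  0-00(✓)  0-11(✓)  01-0  011-  1-00(✓)  1-11(✓)  10-0  101-  11-1  110-
size-2^2 implicants → --00  --11
Unchecked terms (primes): --00, --11, 01-0, 011-, 10-0, 101-, 11-1, 110-
Minterm coverage:
  m0 ⊆ --00 [E]
  m3 ⊆ --11 [E]
  m4 ⊆ --00,01-0
  m6 ⊆ 01-0,011-
  m7 ⊆ --11,011-
  m8 ⊆ --00,10-0
  m10 ⊆ 10-0,101-
  m11 ⊆ --11,101-
  m12 ⊆ --00,110-
  m13 ⊆ 11-1,110-
  m15 ⊆ --11,11-1
E = {--00, --11}
Petrick residual → 01-0, 10-0, 11-1
Cover = c'd' + cd + a'bd' + ab'd' + abd  |cover|=5

5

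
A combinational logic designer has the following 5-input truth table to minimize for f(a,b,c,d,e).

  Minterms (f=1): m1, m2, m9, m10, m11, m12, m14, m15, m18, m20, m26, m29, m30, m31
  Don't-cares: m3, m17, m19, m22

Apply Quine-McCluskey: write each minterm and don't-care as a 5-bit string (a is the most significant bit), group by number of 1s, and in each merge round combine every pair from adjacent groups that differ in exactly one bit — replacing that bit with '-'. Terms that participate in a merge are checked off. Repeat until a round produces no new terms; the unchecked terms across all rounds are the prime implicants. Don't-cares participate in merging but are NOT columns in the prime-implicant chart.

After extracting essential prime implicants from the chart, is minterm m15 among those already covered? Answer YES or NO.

size-2^0 implicants → 00001(✓)  00010(✓)  00011(✓)  01001(✓)  01010(✓)  01011(✓)  01100(✓)  01110(✓)  01111(✓)  10001(✓)  10010(✓)  10011(✓)  10100(✓)  10110(✓)  11010(✓)  11101(✓)  11110(✓)  11111(✓)
size-2^1 implicants → -0001(✓)  -0010(✓)  -0011(✓)  -1010(✓)  -1110(✓)  -1111(✓)  0-001(✓)  0-010(✓)  0-011(✓)  000-1(✓)  0001-(✓)  01-10(✓)  01-11(✓)  010-1(✓)  0101-(✓)  011-0  0111-(✓)  1-010(✓)  1-110(✓)  10-10(✓)  100-1(✓)  1001-(✓)  101-0  11-10(✓)  111-1  1111-(✓)
size-2^2 implicants → --010  -00-1  -001-  -1-10  -111-  0-0-1  0-01-  01-1-  1--10
Unchecked terms (primes): --010, -00-1, -001-, -1-10, -111-, 0-0-1, 0-01-, 01-1-, 011-0, 1--10, 101-0, 111-1
Minterm coverage:
  m1 ⊆ -00-1,0-0-1
  m2 ⊆ --010,-001-,0-01-
  m9 ⊆ 0-0-1 [E]
  m10 ⊆ --010,-1-10,0-01-,01-1-
  m11 ⊆ 0-0-1,0-01-,01-1-
  m12 ⊆ 011-0 [E]
  m14 ⊆ -1-10,-111-,01-1-,011-0
  m15 ⊆ -111-,01-1-
  m18 ⊆ --010,-001-,1--10
  m20 ⊆ 101-0 [E]
  m26 ⊆ --010,-1-10,1--10
  m29 ⊆ 111-1 [E]
  m30 ⊆ -1-10,-111-,1--10
  m31 ⊆ -111-,111-1
E = {0-0-1, 011-0, 101-0, 111-1}

NO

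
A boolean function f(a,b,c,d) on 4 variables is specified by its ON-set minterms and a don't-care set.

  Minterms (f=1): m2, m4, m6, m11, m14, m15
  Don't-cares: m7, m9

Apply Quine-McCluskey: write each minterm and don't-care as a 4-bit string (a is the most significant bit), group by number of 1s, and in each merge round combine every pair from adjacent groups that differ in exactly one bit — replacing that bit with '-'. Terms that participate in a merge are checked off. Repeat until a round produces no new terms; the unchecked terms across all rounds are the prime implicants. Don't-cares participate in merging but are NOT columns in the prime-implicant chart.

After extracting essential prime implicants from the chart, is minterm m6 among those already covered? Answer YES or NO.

YES

Round 0: 0010✓ 0100✓ 0110✓ 0111✓ 1001✓ 1011✓ 1110✓ 1111✓
Round 1: -110✓ -111✓ 0-10 01-0 011-✓ 1-11 10-1 111-✓
Round 2: -11-
PIs = {-11-, 0-10, 01-0, 1-11, 10-1}
Coverage chart:
  m2: 0-10 ←essential
  m4: 01-0 ←essential
  m6: -11-,0-10,01-0
  m11: 1-11,10-1
  m14: -11- ←essential
  m15: -11-,1-11
Essential: -11-, 0-10, 01-0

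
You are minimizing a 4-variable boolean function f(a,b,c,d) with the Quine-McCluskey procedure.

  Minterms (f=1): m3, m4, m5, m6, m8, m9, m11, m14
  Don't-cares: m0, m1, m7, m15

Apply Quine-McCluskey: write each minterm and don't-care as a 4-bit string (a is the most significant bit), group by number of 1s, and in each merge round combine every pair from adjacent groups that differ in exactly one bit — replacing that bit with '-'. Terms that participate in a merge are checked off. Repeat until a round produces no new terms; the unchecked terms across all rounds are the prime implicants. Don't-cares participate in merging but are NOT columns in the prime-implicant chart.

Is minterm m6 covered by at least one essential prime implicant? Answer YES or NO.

[col 0] 0000*, 0001*, 0011*, 0100*, 0101*, 0110*, 0111*, 1000*, 1001*, 1011*, 1110*, 1111*
[col 1] -000*, -001*, -011*, -110*, -111*, 0-00*, 0-01*, 0-11*, 00-1*, 000-*, 01-0*, 01-1*, 010-*, 011-*, 1-11*, 10-1*, 100-*, 111-*
[col 2] --11, -0-1, -00-, -11-, 0--1, 0-0-, 01--
Prime implicants: --11, -0-1, -00-, -11-, 0--1, 0-0-, 01--
PI chart (minterm → PIs covering it):
  3 | --11,-0-1,0--1
  4 | 0-0-,01--
  5 | 0--1,0-0-,01--
  6 | -11-,01--
  8 | -00-  (sole → essential)
  9 | -0-1,-00-
  11 | --11,-0-1
  14 | -11-  (sole → essential)
Essential prime implicants: -00-, -11-

YES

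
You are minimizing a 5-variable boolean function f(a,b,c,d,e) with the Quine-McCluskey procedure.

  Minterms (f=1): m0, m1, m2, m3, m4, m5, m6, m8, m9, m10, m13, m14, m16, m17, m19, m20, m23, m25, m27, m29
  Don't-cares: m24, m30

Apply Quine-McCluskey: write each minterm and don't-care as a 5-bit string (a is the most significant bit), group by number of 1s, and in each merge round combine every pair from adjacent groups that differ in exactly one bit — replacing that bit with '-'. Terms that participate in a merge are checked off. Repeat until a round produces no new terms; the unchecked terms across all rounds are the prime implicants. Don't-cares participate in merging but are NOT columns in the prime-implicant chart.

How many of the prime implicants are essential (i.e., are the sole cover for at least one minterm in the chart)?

Round 0: 00000✓ 00001✓ 00010✓ 00011✓ 00100✓ 00101✓ 00110✓ 01000✓ 01001✓ 01010✓ 01101✓ 01110✓ 10000✓ 10001✓ 10011✓ 10100✓ 10111✓ 11000✓ 11001✓ 11011✓ 11101✓ 11110✓
Round 1: -0000✓ -0001✓ -0011✓ -0100✓ -1000✓ -1001✓ -1101✓ -1110 0-000✓ 0-001✓ 0-010✓ 0-101✓ 0-110✓ 00-00✓ 00-01✓ 00-10✓ 000-0✓ 000-1✓ 0000-✓ 0001-✓ 001-0✓ 0010-✓ 01-01✓ 01-10✓ 010-0✓ 0100-✓ 1-000✓ 1-001✓ 1-011✓ 10-00✓ 10-11 100-1✓ 1000-✓ 11-01✓ 110-1✓ 1100-✓
Round 2: --000✓ --001✓ -0-00 -00-1 -000-✓ -1-01 -100-✓ 0--01 0--10 0-0-0 0-00-✓ 00--0 00-0- 000-- 1-0-1 1-00-✓
Round 3: --00-
PIs = {--00-, -0-00, -00-1, -1-01, -1110, 0--01, 0--10, 0-0-0, 00--0, 00-0-, 000--, 1-0-1, 10-11}
Coverage chart:
  m0: --00-,-0-00,0-0-0,00--0,00-0-,000--
  m1: --00-,-00-1,0--01,00-0-,000--
  m2: 0--10,0-0-0,00--0,000--
  m3: -00-1,000--
  m4: -0-00,00--0,00-0-
  m5: 0--01,00-0-
  m6: 0--10,00--0
  m8: --00-,0-0-0
  m9: --00-,-1-01,0--01
  m10: 0--10,0-0-0
  m13: -1-01,0--01
  m14: -1110,0--10
  m16: --00-,-0-00
  m17: --00-,-00-1,1-0-1
  m19: -00-1,1-0-1,10-11
  m20: -0-00 ←essential
  m23: 10-11 ←essential
  m25: --00-,-1-01,1-0-1
  m27: 1-0-1 ←essential
  m29: -1-01 ←essential
Essential: -0-00, -1-01, 1-0-1, 10-11

4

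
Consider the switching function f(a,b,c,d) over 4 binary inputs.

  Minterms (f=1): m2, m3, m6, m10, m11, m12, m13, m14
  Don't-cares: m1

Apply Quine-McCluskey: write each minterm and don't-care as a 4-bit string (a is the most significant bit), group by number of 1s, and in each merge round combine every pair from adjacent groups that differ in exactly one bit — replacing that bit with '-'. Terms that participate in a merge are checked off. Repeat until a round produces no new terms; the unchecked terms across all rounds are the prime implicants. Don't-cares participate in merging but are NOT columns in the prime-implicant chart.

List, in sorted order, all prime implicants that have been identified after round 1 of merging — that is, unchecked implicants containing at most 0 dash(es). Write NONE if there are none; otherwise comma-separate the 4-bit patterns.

NONE

Round 0: 0001✓ 0010✓ 0011✓ 0110✓ 1010✓ 1011✓ 1100✓ 1101✓ 1110✓
Round 1: -010✓ -011✓ -110✓ 0-10✓ 00-1 001-✓ 1-10✓ 101-✓ 11-0 110-
Round 2: --10 -01-
PIs = {--10, -01-, 00-1, 11-0, 110-}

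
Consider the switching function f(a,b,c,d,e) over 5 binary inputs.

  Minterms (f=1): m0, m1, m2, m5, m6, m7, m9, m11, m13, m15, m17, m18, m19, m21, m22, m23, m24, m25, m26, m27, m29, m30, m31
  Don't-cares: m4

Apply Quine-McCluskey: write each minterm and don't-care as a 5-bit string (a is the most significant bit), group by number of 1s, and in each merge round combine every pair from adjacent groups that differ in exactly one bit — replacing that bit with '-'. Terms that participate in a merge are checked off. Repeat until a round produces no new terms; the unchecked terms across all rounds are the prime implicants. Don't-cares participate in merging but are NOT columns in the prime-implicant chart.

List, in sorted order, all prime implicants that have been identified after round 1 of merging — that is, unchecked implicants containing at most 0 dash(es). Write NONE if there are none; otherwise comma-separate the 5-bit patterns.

NONE

size-2^0 implicants → 00000(✓)  00001(✓)  00010(✓)  00100(✓)  00101(✓)  00110(✓)  00111(✓)  01001(✓)  01011(✓)  01101(✓)  01111(✓)  10001(✓)  10010(✓)  10011(✓)  10101(✓)  10110(✓)  10111(✓)  11000(✓)  11001(✓)  11010(✓)  11011(✓)  11101(✓)  11110(✓)  11111(✓)
size-2^1 implicants → -0001(✓)  -0010(✓)  -0101(✓)  -0110(✓)  -0111(✓)  -1001(✓)  -1011(✓)  -1101(✓)  -1111(✓)  0-001(✓)  0-101(✓)  0-111(✓)  00-00(✓)  00-01(✓)  00-10(✓)  000-0(✓)  0000-(✓)  001-0(✓)  001-1(✓)  0010-(✓)  0011-(✓)  01-01(✓)  01-11(✓)  010-1(✓)  011-1(✓)  1-001(✓)  1-010(✓)  1-011(✓)  1-101(✓)  1-110(✓)  1-111(✓)  10-01(✓)  10-10(✓)  10-11(✓)  100-1(✓)  1001-(✓)  101-1(✓)  1011-(✓)  11-01(✓)  11-10(✓)  11-11(✓)  110-0(✓)  110-1(✓)  1100-(✓)  1101-(✓)  111-1(✓)  1111-(✓)
size-2^2 implicants → --001(✓)  --101(✓)  --111(✓)  -0-01(✓)  -0-10  -01-1(✓)  -011-  -1-01(✓)  -1-11(✓)  -10-1(✓)  -11-1(✓)  0--01(✓)  0-1-1(✓)  00--0  00-0-  001--  01--1(✓)  1--01(✓)  1--10(✓)  1--11(✓)  1-0-1(✓)  1-01-(✓)  1-1-1(✓)  1-11-(✓)  10--1(✓)  10-1-(✓)  11--1(✓)  11-1-(✓)  110--
size-2^3 implicants → ---01  --1-1  -1--1  1---1  1--1-
Unchecked terms (primes): ---01, --1-1, -0-10, -011-, -1--1, 00--0, 00-0-, 001--, 1---1, 1--1-, 110--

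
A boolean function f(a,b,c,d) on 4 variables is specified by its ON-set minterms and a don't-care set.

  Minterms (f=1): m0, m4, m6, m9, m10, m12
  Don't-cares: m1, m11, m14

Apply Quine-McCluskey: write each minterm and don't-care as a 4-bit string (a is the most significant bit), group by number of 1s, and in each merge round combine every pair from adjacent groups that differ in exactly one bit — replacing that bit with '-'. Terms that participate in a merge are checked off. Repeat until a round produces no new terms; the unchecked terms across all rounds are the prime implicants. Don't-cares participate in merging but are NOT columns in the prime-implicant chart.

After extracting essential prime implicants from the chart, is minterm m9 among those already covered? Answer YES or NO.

Round 0: 0000✓ 0001✓ 0100✓ 0110✓ 1001✓ 1010✓ 1011✓ 1100✓ 1110✓
Round 1: -001 -100✓ -110✓ 0-00 000- 01-0✓ 1-10 10-1 101- 11-0✓
Round 2: -1-0
PIs = {-001, -1-0, 0-00, 000-, 1-10, 10-1, 101-}
Coverage chart:
  m0: 0-00,000-
  m4: -1-0,0-00
  m6: -1-0 ←essential
  m9: -001,10-1
  m10: 1-10,101-
  m12: -1-0 ←essential
Essential: -1-0

NO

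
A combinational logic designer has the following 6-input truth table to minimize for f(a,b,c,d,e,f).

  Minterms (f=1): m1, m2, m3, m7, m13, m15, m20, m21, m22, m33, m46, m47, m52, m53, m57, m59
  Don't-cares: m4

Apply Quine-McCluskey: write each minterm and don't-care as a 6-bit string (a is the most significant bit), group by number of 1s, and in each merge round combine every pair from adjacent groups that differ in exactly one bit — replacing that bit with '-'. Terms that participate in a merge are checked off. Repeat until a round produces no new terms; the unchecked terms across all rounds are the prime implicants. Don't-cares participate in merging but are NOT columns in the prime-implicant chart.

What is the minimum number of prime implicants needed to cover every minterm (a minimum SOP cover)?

8

size-2^0 implicants → 000001(✓)  000010(✓)  000011(✓)  000100(✓)  000111(✓)  001101(✓)  001111(✓)  010100(✓)  010101(✓)  010110(✓)  100001(✓)  101110(✓)  101111(✓)  110100(✓)  110101(✓)  111001(✓)  111011(✓)
size-2^1 implicants → -00001  -01111  -10100(✓)  -10101(✓)  0-0100  00-111  000-11  0000-1  00001-  0011-1  0101-0  01010-(✓)  10111-  11010-(✓)  1110-1
size-2^2 implicants → -1010-
Unchecked terms (primes): -00001, -01111, -1010-, 0-0100, 00-111, 000-11, 0000-1, 00001-, 0011-1, 0101-0, 10111-, 1110-1
Minterm coverage:
  m1 ⊆ -00001,0000-1
  m2 ⊆ 00001- [E]
  m3 ⊆ 000-11,0000-1,00001-
  m7 ⊆ 00-111,000-11
  m13 ⊆ 0011-1 [E]
  m15 ⊆ -01111,00-111,0011-1
  m20 ⊆ -1010-,0-0100,0101-0
  m21 ⊆ -1010- [E]
  m22 ⊆ 0101-0 [E]
  m33 ⊆ -00001 [E]
  m46 ⊆ 10111- [E]
  m47 ⊆ -01111,10111-
  m52 ⊆ -1010- [E]
  m53 ⊆ -1010- [E]
  m57 ⊆ 1110-1 [E]
  m59 ⊆ 1110-1 [E]
E = {-00001, -1010-, 00001-, 0011-1, 0101-0, 10111-, 1110-1}
Petrick residual → 00-111
Cover = b'c'd'e'f + bc'de' + a'b'def + a'b'c'd'e + a'b'cdf + a'bc'df' + ab'cde + abcd'f  |cover|=8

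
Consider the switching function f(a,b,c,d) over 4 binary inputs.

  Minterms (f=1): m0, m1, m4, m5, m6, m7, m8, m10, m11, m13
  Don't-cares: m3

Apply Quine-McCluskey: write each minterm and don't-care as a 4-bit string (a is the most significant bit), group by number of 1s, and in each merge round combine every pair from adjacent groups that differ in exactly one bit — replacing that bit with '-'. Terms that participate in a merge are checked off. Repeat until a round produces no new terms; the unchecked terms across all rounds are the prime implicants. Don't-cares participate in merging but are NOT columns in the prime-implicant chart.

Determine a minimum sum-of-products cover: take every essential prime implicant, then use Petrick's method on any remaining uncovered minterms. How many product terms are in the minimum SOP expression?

5

Round 0: 0000✓ 0001✓ 0011✓ 0100✓ 0101✓ 0110✓ 0111✓ 1000✓ 1010✓ 1011✓ 1101✓
Round 1: -000 -011 -101 0-00✓ 0-01✓ 0-11✓ 00-1✓ 000-✓ 01-0✓ 01-1✓ 010-✓ 011-✓ 10-0 101-
Round 2: 0--1 0-0- 01--
PIs = {-000, -011, -101, 0--1, 0-0-, 01--, 10-0, 101-}
Coverage chart:
  m0: -000,0-0-
  m1: 0--1,0-0-
  m4: 0-0-,01--
  m5: -101,0--1,0-0-,01--
  m6: 01-- ←essential
  m7: 0--1,01--
  m8: -000,10-0
  m10: 10-0,101-
  m11: -011,101-
  m13: -101 ←essential
Essential: -101, 01--
Petrick residual → -000, 0--1, 101-
Min cover (5 terms): b'c'd' + bc'd + a'd + a'b + ab'c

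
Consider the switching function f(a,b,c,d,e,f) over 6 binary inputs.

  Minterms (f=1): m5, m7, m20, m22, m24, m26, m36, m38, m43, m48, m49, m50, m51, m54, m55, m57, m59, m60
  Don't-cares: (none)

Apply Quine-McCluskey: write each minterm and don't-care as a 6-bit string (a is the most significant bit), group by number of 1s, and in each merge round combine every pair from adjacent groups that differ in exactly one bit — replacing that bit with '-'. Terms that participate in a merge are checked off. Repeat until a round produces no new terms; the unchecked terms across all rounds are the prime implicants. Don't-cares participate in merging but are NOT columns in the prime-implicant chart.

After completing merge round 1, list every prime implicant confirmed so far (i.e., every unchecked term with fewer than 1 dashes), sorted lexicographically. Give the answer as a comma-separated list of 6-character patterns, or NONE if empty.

111100

[col 0] 000101*, 000111*, 010100*, 010110*, 011000*, 011010*, 100100*, 100110*, 101011*, 110000*, 110001*, 110010*, 110011*, 110110*, 110111*, 111001*, 111011*, 111100
[col 1] -10110, 0001-1, 0101-0, 0110-0, 1-0110, 1-1011, 1001-0, 11-001*, 11-011*, 110-10*, 110-11*, 1100-0*, 1100-1*, 11000-*, 11001-*, 11011-*, 1110-1*
[col 2] 11-0-1, 110-1-, 1100--
Prime implicants: -10110, 0001-1, 0101-0, 0110-0, 1-0110, 1-1011, 1001-0, 11-0-1, 110-1-, 1100--, 111100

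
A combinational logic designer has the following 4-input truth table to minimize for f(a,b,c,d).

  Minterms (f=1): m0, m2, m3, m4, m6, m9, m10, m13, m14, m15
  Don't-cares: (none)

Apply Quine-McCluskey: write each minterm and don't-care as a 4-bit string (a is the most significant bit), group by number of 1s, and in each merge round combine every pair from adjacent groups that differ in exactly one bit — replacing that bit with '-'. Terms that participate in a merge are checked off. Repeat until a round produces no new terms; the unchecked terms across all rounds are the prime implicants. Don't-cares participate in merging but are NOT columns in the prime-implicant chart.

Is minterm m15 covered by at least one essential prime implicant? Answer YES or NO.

NO

[col 0] 0000*, 0010*, 0011*, 0100*, 0110*, 1001*, 1010*, 1101*, 1110*, 1111*
[col 1] -010*, -110*, 0-00*, 0-10*, 00-0*, 001-, 01-0*, 1-01, 1-10*, 11-1, 111-
[col 2] --10, 0--0
Prime implicants: --10, 0--0, 001-, 1-01, 11-1, 111-
PI chart (minterm → PIs covering it):
  0 | 0--0  (sole → essential)
  2 | --10,0--0,001-
  3 | 001-  (sole → essential)
  4 | 0--0  (sole → essential)
  6 | --10,0--0
  9 | 1-01  (sole → essential)
  10 | --10  (sole → essential)
  13 | 1-01,11-1
  14 | --10,111-
  15 | 11-1,111-
Essential prime implicants: --10, 0--0, 001-, 1-01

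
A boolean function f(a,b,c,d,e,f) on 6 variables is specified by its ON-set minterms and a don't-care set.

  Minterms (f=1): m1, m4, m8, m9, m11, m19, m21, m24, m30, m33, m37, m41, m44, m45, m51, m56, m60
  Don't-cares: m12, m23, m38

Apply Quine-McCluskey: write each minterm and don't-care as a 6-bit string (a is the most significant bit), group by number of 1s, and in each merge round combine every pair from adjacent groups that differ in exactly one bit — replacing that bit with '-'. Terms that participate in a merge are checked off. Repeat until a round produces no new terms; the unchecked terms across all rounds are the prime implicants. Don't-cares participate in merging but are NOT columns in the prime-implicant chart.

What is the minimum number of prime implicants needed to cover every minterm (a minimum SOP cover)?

10

[col 0] 000001*, 000100*, 001000*, 001001*, 001011*, 001100*, 010011*, 010101*, 010111*, 011000*, 011110, 100001*, 100101*, 100110, 101001*, 101100*, 101101*, 110011*, 111000*, 111100*
[col 1] -00001*, -01001*, -01100, -10011, -11000, 0-1000, 00-001*, 00-100, 001-00, 0010-1, 00100-, 010-11, 0101-1, 1-1100, 10-001*, 10-101*, 100-01*, 101-01*, 10110-, 111-00
[col 2] -0-001, 10--01
Prime implicants: -0-001, -01100, -10011, -11000, 0-1000, 00-100, 001-00, 0010-1, 00100-, 010-11, 0101-1, 011110, 1-1100, 10--01, 100110, 10110-, 111-00
PI chart (minterm → PIs covering it):
  1 | -0-001  (sole → essential)
  4 | 00-100  (sole → essential)
  8 | 0-1000,001-00,00100-
  9 | -0-001,0010-1,00100-
  11 | 0010-1  (sole → essential)
  19 | -10011,010-11
  21 | 0101-1  (sole → essential)
  24 | -11000,0-1000
  30 | 011110  (sole → essential)
  33 | -0-001,10--01
  37 | 10--01  (sole → essential)
  41 | -0-001,10--01
  44 | -01100,1-1100,10110-
  45 | 10--01,10110-
  51 | -10011  (sole → essential)
  56 | -11000,111-00
  60 | 1-1100,111-00
Essential prime implicants: -0-001, -10011, 00-100, 0010-1, 0101-1, 011110, 10--01
Petrick residual → -01100, 0-1000, 111-00
Minimum SOP uses 10 PIs: b'd'e'f + b'cde'f' + bc'd'ef + a'cd'e'f' + a'b'de'f' + a'b'cd'f + a'bc'df + a'bcdef' + ab'e'f + abce'f'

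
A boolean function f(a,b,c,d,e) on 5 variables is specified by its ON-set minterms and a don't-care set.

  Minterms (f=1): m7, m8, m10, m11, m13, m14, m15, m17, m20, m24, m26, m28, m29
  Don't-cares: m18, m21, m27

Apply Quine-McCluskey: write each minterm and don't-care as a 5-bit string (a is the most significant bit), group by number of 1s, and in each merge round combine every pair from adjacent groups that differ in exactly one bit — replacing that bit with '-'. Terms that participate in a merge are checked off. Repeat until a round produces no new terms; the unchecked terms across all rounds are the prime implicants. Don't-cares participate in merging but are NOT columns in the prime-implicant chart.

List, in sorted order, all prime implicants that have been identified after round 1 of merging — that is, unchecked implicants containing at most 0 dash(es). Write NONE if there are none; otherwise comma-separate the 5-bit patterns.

Round 0: 00111✓ 01000✓ 01010✓ 01011✓ 01101✓ 01110✓ 01111✓ 10001✓ 10010✓ 10100✓ 10101✓ 11000✓ 11010✓ 11011✓ 11100✓ 11101✓
Round 1: -1000✓ -1010✓ -1011✓ -1101 0-111 01-10✓ 01-11✓ 010-0✓ 0101-✓ 011-1 0111-✓ 1-010 1-100✓ 1-101✓ 10-01 1010-✓ 11-00 110-0✓ 1101-✓ 1110-✓
Round 2: -10-0 -101- 01-1- 1-10-
PIs = {-10-0, -101-, -1101, 0-111, 01-1-, 011-1, 1-010, 1-10-, 10-01, 11-00}

NONE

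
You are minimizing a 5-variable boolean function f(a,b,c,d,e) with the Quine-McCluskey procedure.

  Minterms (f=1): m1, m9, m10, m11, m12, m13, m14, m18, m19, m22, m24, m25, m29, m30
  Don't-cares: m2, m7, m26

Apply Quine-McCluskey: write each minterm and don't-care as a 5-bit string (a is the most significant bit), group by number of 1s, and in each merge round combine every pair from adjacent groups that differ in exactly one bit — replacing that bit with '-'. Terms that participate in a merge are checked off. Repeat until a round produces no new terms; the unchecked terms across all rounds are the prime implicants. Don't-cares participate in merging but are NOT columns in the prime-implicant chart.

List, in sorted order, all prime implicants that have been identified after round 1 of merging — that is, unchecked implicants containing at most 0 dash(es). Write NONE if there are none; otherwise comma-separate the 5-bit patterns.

Round 0: 00001✓ 00010✓ 00111 01001✓ 01010✓ 01011✓ 01100✓ 01101✓ 01110✓ 10010✓ 10011✓ 10110✓ 11000✓ 11001✓ 11010✓ 11101✓ 11110✓
Round 1: -0010✓ -1001✓ -1010✓ -1101✓ -1110✓ 0-001 0-010✓ 01-01✓ 01-10✓ 010-1 0101- 011-0 0110- 1-010✓ 1-110✓ 10-10✓ 1001- 11-01✓ 11-10✓ 110-0 1100-
Round 2: --010 -1-01 -1-10 1--10
PIs = {--010, -1-01, -1-10, 0-001, 00111, 010-1, 0101-, 011-0, 0110-, 1--10, 1001-, 110-0, 1100-}

00111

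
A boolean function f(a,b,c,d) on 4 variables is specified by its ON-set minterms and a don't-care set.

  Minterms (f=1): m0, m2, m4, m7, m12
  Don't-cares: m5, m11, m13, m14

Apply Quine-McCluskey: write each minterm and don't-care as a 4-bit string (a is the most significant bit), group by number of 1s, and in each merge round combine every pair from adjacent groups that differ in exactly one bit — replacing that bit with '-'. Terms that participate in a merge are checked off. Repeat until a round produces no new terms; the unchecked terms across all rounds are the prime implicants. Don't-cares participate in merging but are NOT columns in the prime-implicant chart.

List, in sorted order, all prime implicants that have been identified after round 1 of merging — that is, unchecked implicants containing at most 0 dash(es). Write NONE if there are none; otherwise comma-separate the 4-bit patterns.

1011

size-2^0 implicants → 0000(✓)  0010(✓)  0100(✓)  0101(✓)  0111(✓)  1011  1100(✓)  1101(✓)  1110(✓)
size-2^1 implicants → -100(✓)  -101(✓)  0-00  00-0  01-1  010-(✓)  11-0  110-(✓)
size-2^2 implicants → -10-
Unchecked terms (primes): -10-, 0-00, 00-0, 01-1, 1011, 11-0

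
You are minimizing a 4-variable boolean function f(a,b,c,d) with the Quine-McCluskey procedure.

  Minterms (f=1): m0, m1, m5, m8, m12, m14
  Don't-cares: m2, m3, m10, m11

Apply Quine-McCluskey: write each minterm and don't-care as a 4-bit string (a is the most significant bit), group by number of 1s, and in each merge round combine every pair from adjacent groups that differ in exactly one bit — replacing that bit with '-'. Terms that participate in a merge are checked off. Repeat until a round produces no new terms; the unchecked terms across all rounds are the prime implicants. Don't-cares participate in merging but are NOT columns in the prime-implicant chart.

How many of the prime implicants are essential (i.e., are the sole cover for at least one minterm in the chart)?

Round 0: 0000✓ 0001✓ 0010✓ 0011✓ 0101✓ 1000✓ 1010✓ 1011✓ 1100✓ 1110✓
Round 1: -000✓ -010✓ -011✓ 0-01 00-0✓ 00-1✓ 000-✓ 001-✓ 1-00✓ 1-10✓ 10-0✓ 101-✓ 11-0✓
Round 2: -0-0 -01- 00-- 1--0
PIs = {-0-0, -01-, 0-01, 00--, 1--0}
Coverage chart:
  m0: -0-0,00--
  m1: 0-01,00--
  m5: 0-01 ←essential
  m8: -0-0,1--0
  m12: 1--0 ←essential
  m14: 1--0 ←essential
Essential: 0-01, 1--0

2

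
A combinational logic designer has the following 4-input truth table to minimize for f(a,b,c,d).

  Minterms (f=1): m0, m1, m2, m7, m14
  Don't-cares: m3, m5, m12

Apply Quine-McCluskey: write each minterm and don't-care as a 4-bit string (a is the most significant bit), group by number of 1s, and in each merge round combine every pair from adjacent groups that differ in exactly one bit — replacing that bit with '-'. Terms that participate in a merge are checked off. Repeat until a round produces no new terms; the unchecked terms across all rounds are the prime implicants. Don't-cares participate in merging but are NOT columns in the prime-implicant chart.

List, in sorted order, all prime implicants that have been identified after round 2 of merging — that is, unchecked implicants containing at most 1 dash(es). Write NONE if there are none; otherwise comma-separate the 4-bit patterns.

Round 0: 0000✓ 0001✓ 0010✓ 0011✓ 0101✓ 0111✓ 1100✓ 1110✓
Round 1: 0-01✓ 0-11✓ 00-0✓ 00-1✓ 000-✓ 001-✓ 01-1✓ 11-0
Round 2: 0--1 00--
PIs = {0--1, 00--, 11-0}

11-0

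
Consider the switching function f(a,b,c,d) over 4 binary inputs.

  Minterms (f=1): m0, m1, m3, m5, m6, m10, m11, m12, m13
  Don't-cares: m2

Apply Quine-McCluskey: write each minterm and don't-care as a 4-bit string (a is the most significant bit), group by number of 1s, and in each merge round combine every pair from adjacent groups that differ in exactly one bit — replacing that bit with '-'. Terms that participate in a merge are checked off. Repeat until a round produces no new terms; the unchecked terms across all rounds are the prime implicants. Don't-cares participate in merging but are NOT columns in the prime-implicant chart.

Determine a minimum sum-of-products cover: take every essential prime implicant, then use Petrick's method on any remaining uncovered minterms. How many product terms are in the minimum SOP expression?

5

size-2^0 implicants → 0000(✓)  0001(✓)  0010(✓)  0011(✓)  0101(✓)  0110(✓)  1010(✓)  1011(✓)  1100(✓)  1101(✓)
size-2^1 implicants → -010(✓)  -011(✓)  -101  0-01  0-10  00-0(✓)  00-1(✓)  000-(✓)  001-(✓)  101-(✓)  110-
size-2^2 implicants → -01-  00--
Unchecked terms (primes): -01-, -101, 0-01, 0-10, 00--, 110-
Minterm coverage:
  m0 ⊆ 00-- [E]
  m1 ⊆ 0-01,00--
  m3 ⊆ -01-,00--
  m5 ⊆ -101,0-01
  m6 ⊆ 0-10 [E]
  m10 ⊆ -01- [E]
  m11 ⊆ -01- [E]
  m12 ⊆ 110- [E]
  m13 ⊆ -101,110-
E = {-01-, 0-10, 00--, 110-}
Petrick residual → -101
Cover = b'c + bc'd + a'cd' + a'b' + abc'  |cover|=5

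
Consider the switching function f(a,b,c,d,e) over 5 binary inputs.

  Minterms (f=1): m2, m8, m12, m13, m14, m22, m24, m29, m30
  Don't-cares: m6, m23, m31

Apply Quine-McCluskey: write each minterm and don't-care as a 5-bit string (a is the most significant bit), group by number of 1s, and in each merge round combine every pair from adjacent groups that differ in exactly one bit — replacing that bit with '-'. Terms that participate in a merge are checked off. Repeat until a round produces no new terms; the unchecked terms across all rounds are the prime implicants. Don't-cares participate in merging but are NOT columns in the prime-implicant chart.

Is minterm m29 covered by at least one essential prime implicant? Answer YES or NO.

size-2^0 implicants → 00010(✓)  00110(✓)  01000(✓)  01100(✓)  01101(✓)  01110(✓)  10110(✓)  10111(✓)  11000(✓)  11101(✓)  11110(✓)  11111(✓)
size-2^1 implicants → -0110(✓)  -1000  -1101  -1110(✓)  0-110(✓)  00-10  01-00  011-0  0110-  1-110(✓)  1-111(✓)  1011-(✓)  111-1  1111-(✓)
size-2^2 implicants → --110  1-11-
Unchecked terms (primes): --110, -1000, -1101, 00-10, 01-00, 011-0, 0110-, 1-11-, 111-1
Minterm coverage:
  m2 ⊆ 00-10 [E]
  m8 ⊆ -1000,01-00
  m12 ⊆ 01-00,011-0,0110-
  m13 ⊆ -1101,0110-
  m14 ⊆ --110,011-0
  m22 ⊆ --110,1-11-
  m24 ⊆ -1000 [E]
  m29 ⊆ -1101,111-1
  m30 ⊆ --110,1-11-
E = {-1000, 00-10}

NO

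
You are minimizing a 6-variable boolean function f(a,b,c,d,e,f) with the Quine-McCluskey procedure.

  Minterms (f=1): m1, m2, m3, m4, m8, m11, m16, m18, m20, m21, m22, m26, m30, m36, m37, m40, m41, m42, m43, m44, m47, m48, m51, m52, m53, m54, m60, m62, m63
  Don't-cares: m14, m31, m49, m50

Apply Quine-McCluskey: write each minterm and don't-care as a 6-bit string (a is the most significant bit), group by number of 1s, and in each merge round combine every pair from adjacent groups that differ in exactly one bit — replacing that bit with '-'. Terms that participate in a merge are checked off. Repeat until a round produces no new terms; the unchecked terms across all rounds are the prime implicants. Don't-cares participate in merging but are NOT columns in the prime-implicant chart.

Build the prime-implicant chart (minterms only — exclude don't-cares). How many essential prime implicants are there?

9

Round 0: 000001✓ 000010✓ 000011✓ 000100✓ 001000✓ 001011✓ 001110✓ 010000✓ 010010✓ 010100✓ 010101✓ 010110✓ 011010✓ 011110✓ 011111✓ 100100✓ 100101✓ 101000✓ 101001✓ 101010✓ 101011✓ 101100✓ 101111✓ 110000✓ 110001✓ 110010✓ 110011✓ 110100✓ 110101✓ 110110✓ 111100✓ 111110✓ 111111✓
Round 1: -00100✓ -01000 -01011 -10000✓ -10010✓ -10100✓ -10101✓ -10110✓ -11110✓ -11111✓ 0-0010 0-0100✓ 0-1110 00-011 0000-1 00001- 01-010✓ 01-110✓ 010-00✓ 010-10✓ 0100-0✓ 0101-0✓ 01010-✓ 011-10✓ 01111-✓ 1-0100✓ 1-0101✓ 1-1100✓ 1-1111 10-100✓ 10010-✓ 101-00 101-11 1010-0✓ 1010-1✓ 10100-✓ 10101-✓ 11-100✓ 11-110✓ 110-00✓ 110-01✓ 110-10✓ 1100-0✓ 1100-1✓ 11000-✓ 11001-✓ 1101-0✓ 11010-✓ 1111-0✓ 11111-✓
Round 2: --0100 -1-110 -10-00✓ -10-10✓ -100-0✓ -101-0✓ -1010- -1111- 01--10 010--0✓ 1--100 1-010- 1010-- 11-1-0 110--0✓ 110-0- 1100--
Round 3: -10--0
PIs = {--0100, -01000, -01011, -1-110, -10--0, -1010-, -1111-, 0-0010, 0-1110, 00-011, 0000-1, 00001-, 01--10, 1--100, 1-010-, 1-1111, 101-00, 101-11, 1010--, 11-1-0, 110-0-, 1100--}
Coverage chart:
  m1: 0000-1 ←essential
  m2: 0-0010,00001-
  m3: 00-011,0000-1,00001-
  m4: --0100 ←essential
  m8: -01000 ←essential
  m11: -01011,00-011
  m16: -10--0 ←essential
  m18: -10--0,0-0010,01--10
  m20: --0100,-10--0,-1010-
  m21: -1010- ←essential
  m22: -1-110,-10--0,01--10
  m26: 01--10 ←essential
  m30: -1-110,-1111-,0-1110,01--10
  m36: --0100,1--100,1-010-
  m37: 1-010- ←essential
  m40: -01000,101-00,1010--
  m41: 1010-- ←essential
  m42: 1010-- ←essential
  m43: -01011,101-11,1010--
  m44: 1--100,101-00
  m47: 1-1111,101-11
  m48: -10--0,110-0-,1100--
  m51: 1100-- ←essential
  m52: --0100,-10--0,-1010-,1--100,1-010-,11-1-0,110-0-
  m53: -1010-,1-010-,110-0-
  m54: -1-110,-10--0,11-1-0
  m60: 1--100,11-1-0
  m62: -1-110,-1111-,11-1-0
  m63: -1111-,1-1111
Essential: --0100, -01000, -10--0, -1010-, 0000-1, 01--10, 1-010-, 1010--, 1100--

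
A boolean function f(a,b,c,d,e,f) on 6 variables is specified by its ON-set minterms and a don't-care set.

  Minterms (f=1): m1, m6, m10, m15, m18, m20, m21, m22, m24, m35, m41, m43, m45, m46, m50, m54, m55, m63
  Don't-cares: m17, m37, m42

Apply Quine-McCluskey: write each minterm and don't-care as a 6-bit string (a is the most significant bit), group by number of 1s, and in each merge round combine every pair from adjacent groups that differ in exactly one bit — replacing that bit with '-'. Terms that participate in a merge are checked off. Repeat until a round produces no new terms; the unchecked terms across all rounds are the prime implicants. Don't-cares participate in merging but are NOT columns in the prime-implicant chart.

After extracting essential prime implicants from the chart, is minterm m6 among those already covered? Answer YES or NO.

YES

size-2^0 implicants → 000001(✓)  000110(✓)  001010(✓)  001111  010001(✓)  010010(✓)  010100(✓)  010101(✓)  010110(✓)  011000  100011(✓)  100101(✓)  101001(✓)  101010(✓)  101011(✓)  101101(✓)  101110(✓)  110010(✓)  110110(✓)  110111(✓)  111111(✓)
size-2^1 implicants → -01010  -10010(✓)  -10110(✓)  0-0001  0-0110  010-01  010-10(✓)  0101-0  01010-  10-011  10-101  101-01  101-10  1010-1  10101-  11-111  110-10(✓)  11011-
size-2^2 implicants → -10-10
Unchecked terms (primes): -01010, -10-10, 0-0001, 0-0110, 001111, 010-01, 0101-0, 01010-, 011000, 10-011, 10-101, 101-01, 101-10, 1010-1, 10101-, 11-111, 11011-
Minterm coverage:
  m1 ⊆ 0-0001 [E]
  m6 ⊆ 0-0110 [E]
  m10 ⊆ -01010 [E]
  m15 ⊆ 001111 [E]
  m18 ⊆ -10-10 [E]
  m20 ⊆ 0101-0,01010-
  m21 ⊆ 010-01,01010-
  m22 ⊆ -10-10,0-0110,0101-0
  m24 ⊆ 011000 [E]
  m35 ⊆ 10-011 [E]
  m41 ⊆ 101-01,1010-1
  m43 ⊆ 10-011,1010-1,10101-
  m45 ⊆ 10-101,101-01
  m46 ⊆ 101-10 [E]
  m50 ⊆ -10-10 [E]
  m54 ⊆ -10-10,11011-
  m55 ⊆ 11-111,11011-
  m63 ⊆ 11-111 [E]
E = {-01010, -10-10, 0-0001, 0-0110, 001111, 011000, 10-011, 101-10, 11-111}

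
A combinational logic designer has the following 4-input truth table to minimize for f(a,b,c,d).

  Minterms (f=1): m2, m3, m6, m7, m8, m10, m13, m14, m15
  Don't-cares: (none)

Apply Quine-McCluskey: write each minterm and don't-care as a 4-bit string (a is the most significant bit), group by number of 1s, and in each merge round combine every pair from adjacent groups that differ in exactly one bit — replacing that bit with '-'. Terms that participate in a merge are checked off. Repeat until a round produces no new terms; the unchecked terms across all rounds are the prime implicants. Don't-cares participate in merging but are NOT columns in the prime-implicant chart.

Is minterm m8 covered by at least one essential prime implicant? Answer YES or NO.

YES

Round 0: 0010✓ 0011✓ 0110✓ 0111✓ 1000✓ 1010✓ 1101✓ 1110✓ 1111✓
Round 1: -010✓ -110✓ -111✓ 0-10✓ 0-11✓ 001-✓ 011-✓ 1-10✓ 10-0 11-1 111-✓
Round 2: --10 -11- 0-1-
PIs = {--10, -11-, 0-1-, 10-0, 11-1}
Coverage chart:
  m2: --10,0-1-
  m3: 0-1- ←essential
  m6: --10,-11-,0-1-
  m7: -11-,0-1-
  m8: 10-0 ←essential
  m10: --10,10-0
  m13: 11-1 ←essential
  m14: --10,-11-
  m15: -11-,11-1
Essential: 0-1-, 10-0, 11-1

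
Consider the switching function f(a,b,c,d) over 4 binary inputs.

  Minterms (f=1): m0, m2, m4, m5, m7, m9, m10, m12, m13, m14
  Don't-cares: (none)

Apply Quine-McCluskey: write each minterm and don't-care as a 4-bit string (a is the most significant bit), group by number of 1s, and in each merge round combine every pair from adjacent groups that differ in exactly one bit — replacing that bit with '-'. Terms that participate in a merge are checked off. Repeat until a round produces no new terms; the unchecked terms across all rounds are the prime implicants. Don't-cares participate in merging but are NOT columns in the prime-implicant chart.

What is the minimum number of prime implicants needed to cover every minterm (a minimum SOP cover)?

size-2^0 implicants → 0000(✓)  0010(✓)  0100(✓)  0101(✓)  0111(✓)  1001(✓)  1010(✓)  1100(✓)  1101(✓)  1110(✓)
size-2^1 implicants → -010  -100(✓)  -101(✓)  0-00  00-0  01-1  010-(✓)  1-01  1-10  11-0  110-(✓)
size-2^2 implicants → -10-
Unchecked terms (primes): -010, -10-, 0-00, 00-0, 01-1, 1-01, 1-10, 11-0
Minterm coverage:
  m0 ⊆ 0-00,00-0
  m2 ⊆ -010,00-0
  m4 ⊆ -10-,0-00
  m5 ⊆ -10-,01-1
  m7 ⊆ 01-1 [E]
  m9 ⊆ 1-01 [E]
  m10 ⊆ -010,1-10
  m12 ⊆ -10-,11-0
  m13 ⊆ -10-,1-01
  m14 ⊆ 1-10,11-0
E = {01-1, 1-01}
Petrick residual → -010, 0-00, 11-0
Cover = b'cd' + a'c'd' + a'bd + ac'd + abd'  |cover|=5

5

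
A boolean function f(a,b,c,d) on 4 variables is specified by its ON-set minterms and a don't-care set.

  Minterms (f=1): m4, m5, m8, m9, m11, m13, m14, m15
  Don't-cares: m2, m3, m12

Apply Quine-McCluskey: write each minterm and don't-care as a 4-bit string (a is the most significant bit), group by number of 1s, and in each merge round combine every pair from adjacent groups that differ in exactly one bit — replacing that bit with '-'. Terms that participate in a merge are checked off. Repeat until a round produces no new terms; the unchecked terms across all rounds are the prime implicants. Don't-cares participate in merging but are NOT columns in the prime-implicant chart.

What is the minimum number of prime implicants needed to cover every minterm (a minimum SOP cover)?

size-2^0 implicants → 0010(✓)  0011(✓)  0100(✓)  0101(✓)  1000(✓)  1001(✓)  1011(✓)  1100(✓)  1101(✓)  1110(✓)  1111(✓)
size-2^1 implicants → -011  -100(✓)  -101(✓)  001-  010-(✓)  1-00(✓)  1-01(✓)  1-11(✓)  10-1(✓)  100-(✓)  11-0(✓)  11-1(✓)  110-(✓)  111-(✓)
size-2^2 implicants → -10-  1--1  1-0-  11--
Unchecked terms (primes): -011, -10-, 001-, 1--1, 1-0-, 11--
Minterm coverage:
  m4 ⊆ -10- [E]
  m5 ⊆ -10- [E]
  m8 ⊆ 1-0- [E]
  m9 ⊆ 1--1,1-0-
  m11 ⊆ -011,1--1
  m13 ⊆ -10-,1--1,1-0-,11--
  m14 ⊆ 11-- [E]
  m15 ⊆ 1--1,11--
E = {-10-, 1-0-, 11--}
Petrick residual → -011
Cover = b'cd + bc' + ac' + ab  |cover|=4

4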